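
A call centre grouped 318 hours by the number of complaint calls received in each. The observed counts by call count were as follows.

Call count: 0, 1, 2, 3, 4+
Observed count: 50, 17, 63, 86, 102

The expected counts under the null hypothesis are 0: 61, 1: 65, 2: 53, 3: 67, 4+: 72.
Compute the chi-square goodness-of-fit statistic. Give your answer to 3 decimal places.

cat         O        E   (O−E)²/E
0          50       61     1.9836
1          17       65    35.4462
2          63       53     1.8868
3          86       67     5.3881
4+        102       72    12.5000
Sum = 57.205

57.205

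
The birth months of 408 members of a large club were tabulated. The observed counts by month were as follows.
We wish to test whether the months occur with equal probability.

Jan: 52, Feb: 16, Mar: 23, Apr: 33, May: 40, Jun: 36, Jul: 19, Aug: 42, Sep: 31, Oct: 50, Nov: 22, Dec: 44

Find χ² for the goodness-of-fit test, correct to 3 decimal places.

47.294

Under H₀ each category has probability 1/12, so each expected count is 408/12 = 34.
χ² = (52−34)²/34 + (16−34)²/34 + (23−34)²/34 + (33−34)²/34 + (40−34)²/34 + (36−34)²/34 + (19−34)²/34 + (42−34)²/34 + (31−34)²/34 + (50−34)²/34 + (22−34)²/34 + (44−34)²/34
   = 9.5294 + 9.5294 + 3.5588 + 0.0294 + 1.0588 + 0.1176 + 6.6176 + 1.8824 + 0.2647 + 7.5294 + 4.2353 + 2.9412
Sum = 47.294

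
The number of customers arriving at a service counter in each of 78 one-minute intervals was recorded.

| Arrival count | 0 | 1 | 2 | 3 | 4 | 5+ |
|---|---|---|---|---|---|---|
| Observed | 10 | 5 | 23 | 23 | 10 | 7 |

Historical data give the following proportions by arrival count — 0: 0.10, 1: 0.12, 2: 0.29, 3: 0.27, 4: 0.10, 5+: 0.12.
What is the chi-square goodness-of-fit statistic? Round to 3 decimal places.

Expected counts E_i = n·p_i: 78×0.10 = 7.8, 78×0.12 = 9.36, 78×0.29 = 22.62, 78×0.27 = 21.06, 78×0.10 = 7.8, 78×0.12 = 9.36.
0: (10 − 7.8)²/7.8 = 4.84/7.8 = 0.6205
1: (5 − 9.36)²/9.36 = 19.0096/9.36 = 2.0309
2: (23 − 22.62)²/22.62 = 0.1444/22.62 = 0.0064
3: (23 − 21.06)²/21.06 = 3.7636/21.06 = 0.1787
4: (10 − 7.8)²/7.8 = 4.84/7.8 = 0.6205
5+: (7 − 9.36)²/9.36 = 5.5696/9.36 = 0.5950
Sum = 4.052

4.052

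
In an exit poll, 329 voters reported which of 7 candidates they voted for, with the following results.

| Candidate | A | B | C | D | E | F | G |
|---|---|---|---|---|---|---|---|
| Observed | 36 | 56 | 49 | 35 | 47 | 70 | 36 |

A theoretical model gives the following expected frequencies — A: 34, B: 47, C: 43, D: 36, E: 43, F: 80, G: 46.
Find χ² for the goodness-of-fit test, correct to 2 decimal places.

6.50

χ² = (36−34)²/34 + (56−47)²/47 + (49−43)²/43 + (35−36)²/36 + (47−43)²/43 + (70−80)²/80 + (36−46)²/46
   = 0.118 + 1.723 + 0.837 + 0.028 + 0.372 + 1.250 + 2.174
Sum = 6.50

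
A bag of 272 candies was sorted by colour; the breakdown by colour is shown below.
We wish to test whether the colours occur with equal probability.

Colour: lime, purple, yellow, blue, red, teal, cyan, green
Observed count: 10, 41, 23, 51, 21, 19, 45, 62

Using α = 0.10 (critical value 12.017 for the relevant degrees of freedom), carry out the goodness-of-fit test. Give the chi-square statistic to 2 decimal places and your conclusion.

68.65; reject

Under H₀ each category has probability 1/8, so each expected count is 272/8 = 34.
lime: (10 − 34)²/34 = 576/34 = 16.941
purple: (41 − 34)²/34 = 49/34 = 1.441
yellow: (23 − 34)²/34 = 121/34 = 3.559
blue: (51 − 34)²/34 = 289/34 = 8.500
red: (21 − 34)²/34 = 169/34 = 4.971
teal: (19 − 34)²/34 = 225/34 = 6.618
cyan: (45 − 34)²/34 = 121/34 = 3.559
green: (62 − 34)²/34 = 784/34 = 23.059
Sum = 68.65
df = 7. Since 68.65 > 12.017, we reject H₀.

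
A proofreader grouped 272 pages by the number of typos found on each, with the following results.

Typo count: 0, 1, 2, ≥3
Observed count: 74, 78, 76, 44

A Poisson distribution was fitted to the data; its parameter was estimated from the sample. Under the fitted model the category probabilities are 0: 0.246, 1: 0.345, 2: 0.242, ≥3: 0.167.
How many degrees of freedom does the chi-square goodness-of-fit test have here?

2

There are k = 4 categories and 1 parameter estimated from the data, so df = 4 − 1 − 1 = 2.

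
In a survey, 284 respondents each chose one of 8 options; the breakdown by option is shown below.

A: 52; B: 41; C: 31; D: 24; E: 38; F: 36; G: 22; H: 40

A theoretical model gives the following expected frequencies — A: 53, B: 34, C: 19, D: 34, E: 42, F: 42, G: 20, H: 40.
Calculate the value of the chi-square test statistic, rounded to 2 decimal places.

13.42

cat         O        E   (O−E)²/E
A          52       53      0.019
B          41       34      1.441
C          31       19      7.579
D          24       34      2.941
E          38       42      0.381
F          36       42      0.857
G          22       20      0.200
H          40       40      0.000
Sum = 13.42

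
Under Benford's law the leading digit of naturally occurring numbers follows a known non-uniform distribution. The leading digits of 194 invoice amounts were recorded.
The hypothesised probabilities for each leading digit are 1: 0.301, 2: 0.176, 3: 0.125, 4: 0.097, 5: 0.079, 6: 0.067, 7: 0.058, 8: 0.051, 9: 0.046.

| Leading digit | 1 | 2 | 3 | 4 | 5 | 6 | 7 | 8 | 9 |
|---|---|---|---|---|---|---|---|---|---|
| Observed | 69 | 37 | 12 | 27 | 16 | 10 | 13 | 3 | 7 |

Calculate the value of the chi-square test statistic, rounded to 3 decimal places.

18.122

Expected counts E_i = n·p_i: 194×0.301 = 58.394, 194×0.176 = 34.144, 194×0.125 = 24.25, 194×0.097 = 18.818, 194×0.079 = 15.326, 194×0.067 = 12.998, 194×0.058 = 11.252, 194×0.051 = 9.894, 194×0.046 = 8.924.
χ² = (69−58.394)²/58.394 + (37−34.144)²/34.144 + (12−24.25)²/24.25 + (27−18.818)²/18.818 + (16−15.326)²/15.326 + (10−12.998)²/12.998 + (13−11.252)²/11.252 + (3−9.894)²/9.894 + (7−8.924)²/8.924
   = 1.9263 + 0.2389 + 6.1881 + 3.5575 + 0.0296 + 0.6915 + 0.2716 + 4.8036 + 0.4148
Sum = 18.122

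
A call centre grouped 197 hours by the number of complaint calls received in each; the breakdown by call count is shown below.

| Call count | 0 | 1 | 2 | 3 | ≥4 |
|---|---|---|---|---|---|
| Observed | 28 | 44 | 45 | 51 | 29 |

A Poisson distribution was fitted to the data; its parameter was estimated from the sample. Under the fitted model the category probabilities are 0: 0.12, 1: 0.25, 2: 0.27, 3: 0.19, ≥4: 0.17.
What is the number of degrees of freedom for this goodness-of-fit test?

3

There are k = 5 categories and 1 parameter estimated from the data, so df = 5 − 1 − 1 = 3.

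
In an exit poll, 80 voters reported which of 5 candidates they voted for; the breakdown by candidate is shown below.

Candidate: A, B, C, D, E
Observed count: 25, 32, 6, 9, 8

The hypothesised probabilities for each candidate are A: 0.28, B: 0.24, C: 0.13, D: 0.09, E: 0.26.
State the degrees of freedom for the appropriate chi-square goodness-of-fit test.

4

There are k = 5 categories and no parameters were estimated from the data, so df = 5 − 1 = 4.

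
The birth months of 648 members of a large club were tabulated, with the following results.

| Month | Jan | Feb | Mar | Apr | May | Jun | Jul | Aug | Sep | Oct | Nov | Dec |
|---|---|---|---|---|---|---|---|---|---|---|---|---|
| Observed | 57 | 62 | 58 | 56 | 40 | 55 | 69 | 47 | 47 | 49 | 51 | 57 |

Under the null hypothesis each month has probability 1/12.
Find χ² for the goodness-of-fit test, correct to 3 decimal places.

Expected count for each of the 12 categories: 648/12 = 54.
Jan: (57 − 54)²/54 = 9/54 = 0.1667
Feb: (62 − 54)²/54 = 64/54 = 1.1852
Mar: (58 − 54)²/54 = 16/54 = 0.2963
Apr: (56 − 54)²/54 = 4/54 = 0.0741
May: (40 − 54)²/54 = 196/54 = 3.6296
Jun: (55 − 54)²/54 = 1/54 = 0.0185
Jul: (69 − 54)²/54 = 225/54 = 4.1667
Aug: (47 − 54)²/54 = 49/54 = 0.9074
Sep: (47 − 54)²/54 = 49/54 = 0.9074
Oct: (49 − 54)²/54 = 25/54 = 0.4630
Nov: (51 − 54)²/54 = 9/54 = 0.1667
Dec: (57 − 54)²/54 = 9/54 = 0.1667
Sum = 12.148

12.148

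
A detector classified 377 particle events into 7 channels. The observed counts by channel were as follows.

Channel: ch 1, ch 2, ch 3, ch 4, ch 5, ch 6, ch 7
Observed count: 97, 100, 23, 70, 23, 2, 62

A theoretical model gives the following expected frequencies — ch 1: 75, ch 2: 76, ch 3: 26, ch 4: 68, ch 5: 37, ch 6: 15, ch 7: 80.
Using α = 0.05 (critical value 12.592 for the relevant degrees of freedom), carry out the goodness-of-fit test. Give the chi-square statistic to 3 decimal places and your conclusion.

35.051; reject

χ² = (97−75)²/75 + (100−76)²/76 + (23−26)²/26 + (70−68)²/68 + (23−37)²/37 + (2−15)²/15 + (62−80)²/80
   = 6.4533 + 7.5789 + 0.3462 + 0.0588 + 5.2973 + 11.2667 + 4.0500
Sum = 35.051
df = 6. Since 35.051 > 12.592, we reject H₀.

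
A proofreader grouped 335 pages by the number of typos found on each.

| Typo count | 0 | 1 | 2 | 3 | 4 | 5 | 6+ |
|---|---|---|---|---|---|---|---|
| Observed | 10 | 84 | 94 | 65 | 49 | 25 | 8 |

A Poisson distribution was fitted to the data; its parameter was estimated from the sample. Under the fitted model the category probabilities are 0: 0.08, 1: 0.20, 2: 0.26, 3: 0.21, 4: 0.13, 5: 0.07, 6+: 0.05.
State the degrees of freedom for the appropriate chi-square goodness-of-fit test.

There are k = 7 categories and 1 parameter estimated from the data, so df = 7 − 1 − 1 = 5.

5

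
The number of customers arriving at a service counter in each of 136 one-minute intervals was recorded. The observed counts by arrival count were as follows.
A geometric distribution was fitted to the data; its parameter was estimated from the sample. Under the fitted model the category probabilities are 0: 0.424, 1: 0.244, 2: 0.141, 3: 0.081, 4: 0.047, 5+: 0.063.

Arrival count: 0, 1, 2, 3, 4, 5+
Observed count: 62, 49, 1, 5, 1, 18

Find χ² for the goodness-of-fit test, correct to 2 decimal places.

43.31

Expected counts E_i = n·p_i: 136×0.424 = 57.664, 136×0.244 = 33.184, 136×0.141 = 19.176, 136×0.081 = 11.016, 136×0.047 = 6.392, 136×0.063 = 8.568.
χ² = (62−57.664)²/57.664 + (49−33.184)²/33.184 + (1−19.176)²/19.176 + (5−11.016)²/11.016 + (1−6.392)²/6.392 + (18−8.568)²/8.568
   = 0.326 + 7.538 + 17.228 + 3.285 + 4.548 + 10.383
Sum = 43.31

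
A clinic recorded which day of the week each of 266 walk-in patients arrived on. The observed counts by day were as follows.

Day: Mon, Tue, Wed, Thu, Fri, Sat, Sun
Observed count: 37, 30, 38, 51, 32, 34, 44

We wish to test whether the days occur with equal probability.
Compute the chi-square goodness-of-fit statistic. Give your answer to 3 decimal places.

Under H₀ each category has probability 1/7, so each expected count is 266/7 = 38.
Mon: (37 − 38)²/38 = 1/38 = 0.0263
Tue: (30 − 38)²/38 = 64/38 = 1.6842
Wed: (38 − 38)²/38 = 0/38 = 0.0000
Thu: (51 − 38)²/38 = 169/38 = 4.4474
Fri: (32 − 38)²/38 = 36/38 = 0.9474
Sat: (34 − 38)²/38 = 16/38 = 0.4211
Sun: (44 − 38)²/38 = 36/38 = 0.9474
Sum = 8.474

8.474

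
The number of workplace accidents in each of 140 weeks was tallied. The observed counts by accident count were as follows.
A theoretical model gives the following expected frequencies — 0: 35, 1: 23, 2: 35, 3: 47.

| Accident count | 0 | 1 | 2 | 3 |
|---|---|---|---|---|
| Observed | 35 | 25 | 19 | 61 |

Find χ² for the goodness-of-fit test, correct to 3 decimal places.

χ² = (35−35)²/35 + (25−23)²/23 + (19−35)²/35 + (61−47)²/47
   = 0.0000 + 0.1739 + 7.3143 + 4.1702
Sum = 11.658

11.658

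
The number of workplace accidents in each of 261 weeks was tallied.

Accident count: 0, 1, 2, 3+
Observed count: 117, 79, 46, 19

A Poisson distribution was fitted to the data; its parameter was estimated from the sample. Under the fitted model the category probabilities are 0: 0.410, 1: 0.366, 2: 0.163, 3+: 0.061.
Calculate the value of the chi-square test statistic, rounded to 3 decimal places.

Expected counts E_i = n·p_i: 261×0.410 = 107.01, 261×0.366 = 95.526, 261×0.163 = 42.543, 261×0.061 = 15.921.
cat         O        E   (O−E)²/E
0         117   107.01     0.9326
1          79   95.526     2.8590
2          46   42.543     0.2809
3+         19   15.921     0.5955
Sum = 4.668

4.668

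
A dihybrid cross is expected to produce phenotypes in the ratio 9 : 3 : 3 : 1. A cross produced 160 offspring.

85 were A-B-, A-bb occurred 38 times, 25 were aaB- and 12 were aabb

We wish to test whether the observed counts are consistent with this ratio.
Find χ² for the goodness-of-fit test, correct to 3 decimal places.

3.644

Ratio total = 16. Expected counts: 160×9/16 = 90, 160×3/16 = 30, 160×3/16 = 30, 160×1/16 = 10.
cat         O        E   (O−E)²/E
A-B-       85       90     0.2778
A-bb       38       30     2.1333
aaB-       25       30     0.8333
aabb       12       10     0.4000
Sum = 3.644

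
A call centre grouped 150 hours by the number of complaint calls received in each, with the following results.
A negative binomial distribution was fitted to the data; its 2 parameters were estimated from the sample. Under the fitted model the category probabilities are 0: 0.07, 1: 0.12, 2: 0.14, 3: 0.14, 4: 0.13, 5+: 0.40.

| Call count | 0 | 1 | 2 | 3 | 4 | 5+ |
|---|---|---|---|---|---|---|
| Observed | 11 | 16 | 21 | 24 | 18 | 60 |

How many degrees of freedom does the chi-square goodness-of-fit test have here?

3

There are k = 6 categories and 2 parameters estimated from the data, so df = 6 − 1 − 2 = 3.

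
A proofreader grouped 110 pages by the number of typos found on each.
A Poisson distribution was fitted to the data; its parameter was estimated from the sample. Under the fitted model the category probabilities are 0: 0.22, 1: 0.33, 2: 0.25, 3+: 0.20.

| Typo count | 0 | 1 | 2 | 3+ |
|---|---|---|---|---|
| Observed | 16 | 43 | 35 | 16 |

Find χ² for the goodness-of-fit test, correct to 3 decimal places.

Expected counts E_i = n·p_i: 110×0.22 = 24.2, 110×0.33 = 36.3, 110×0.25 = 27.5, 110×0.20 = 22.
0: (16 − 24.2)²/24.2 = 67.24/24.2 = 2.7785
1: (43 − 36.3)²/36.3 = 44.89/36.3 = 1.2366
2: (35 − 27.5)²/27.5 = 56.25/27.5 = 2.0455
3+: (16 − 22)²/22 = 36/22 = 1.6364
Sum = 7.697

7.697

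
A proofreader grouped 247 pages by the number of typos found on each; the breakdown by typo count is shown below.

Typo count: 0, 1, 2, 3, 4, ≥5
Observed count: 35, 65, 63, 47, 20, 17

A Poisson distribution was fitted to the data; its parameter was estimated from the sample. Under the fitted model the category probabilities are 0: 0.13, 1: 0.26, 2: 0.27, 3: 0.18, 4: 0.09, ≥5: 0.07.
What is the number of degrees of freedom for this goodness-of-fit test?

4

There are k = 6 categories and 1 parameter estimated from the data, so df = 6 − 1 − 1 = 4.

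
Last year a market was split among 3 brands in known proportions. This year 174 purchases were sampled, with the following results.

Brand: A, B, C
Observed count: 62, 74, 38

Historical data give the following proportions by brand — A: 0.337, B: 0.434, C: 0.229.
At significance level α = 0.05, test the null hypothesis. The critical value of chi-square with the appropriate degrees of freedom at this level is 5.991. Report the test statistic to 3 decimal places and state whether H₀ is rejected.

Expected counts E_i = n·p_i: 174×0.337 = 58.638, 174×0.434 = 75.516, 174×0.229 = 39.846.
cat         O        E   (O−E)²/E
A          62   58.638     0.1928
B          74   75.516     0.0304
C          38   39.846     0.0855
Sum = 0.309
df = 2. Since 0.309 < 5.991, we do not reject H₀.

0.309; do not reject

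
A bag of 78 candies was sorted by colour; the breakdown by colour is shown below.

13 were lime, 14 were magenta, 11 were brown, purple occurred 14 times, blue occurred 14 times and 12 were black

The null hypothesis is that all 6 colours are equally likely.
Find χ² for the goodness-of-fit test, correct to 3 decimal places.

0.615

Under H₀ each category has probability 1/6, so each expected count is 78/6 = 13.
lime: (13 − 13)²/13 = 0/13 = 0.0000
magenta: (14 − 13)²/13 = 1/13 = 0.0769
brown: (11 − 13)²/13 = 4/13 = 0.3077
purple: (14 − 13)²/13 = 1/13 = 0.0769
blue: (14 − 13)²/13 = 1/13 = 0.0769
black: (12 − 13)²/13 = 1/13 = 0.0769
Sum = 0.615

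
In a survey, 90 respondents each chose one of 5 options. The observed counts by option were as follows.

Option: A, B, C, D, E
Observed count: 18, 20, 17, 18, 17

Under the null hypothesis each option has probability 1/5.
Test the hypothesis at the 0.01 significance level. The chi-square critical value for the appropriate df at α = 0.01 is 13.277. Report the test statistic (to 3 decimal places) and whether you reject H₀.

0.333; do not reject

Under H₀ each category has probability 1/5, so each expected count is 90/5 = 18.
cat         O        E   (O−E)²/E
A          18       18     0.0000
B          20       18     0.2222
C          17       18     0.0556
D          18       18     0.0000
E          17       18     0.0556
Sum = 0.333
df = 4. Since 0.333 < 13.277, we do not reject H₀.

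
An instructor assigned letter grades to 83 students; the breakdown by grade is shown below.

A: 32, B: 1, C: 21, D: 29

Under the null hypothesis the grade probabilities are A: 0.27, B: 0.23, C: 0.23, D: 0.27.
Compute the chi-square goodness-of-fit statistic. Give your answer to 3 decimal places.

Expected counts E_i = n·p_i: 83×0.27 = 22.41, 83×0.23 = 19.09, 83×0.23 = 19.09, 83×0.27 = 22.41.
χ² = (32−22.41)²/22.41 + (1−19.09)²/19.09 + (21−19.09)²/19.09 + (29−22.41)²/22.41
   = 4.1039 + 17.1424 + 0.1911 + 1.9379
Sum = 23.375

23.375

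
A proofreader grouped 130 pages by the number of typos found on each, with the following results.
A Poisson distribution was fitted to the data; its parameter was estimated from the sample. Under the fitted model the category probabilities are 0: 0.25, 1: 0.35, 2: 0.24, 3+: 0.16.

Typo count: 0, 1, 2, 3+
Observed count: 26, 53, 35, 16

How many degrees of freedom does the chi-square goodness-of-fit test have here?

2

There are k = 4 categories and 1 parameter estimated from the data, so df = 4 − 1 − 1 = 2.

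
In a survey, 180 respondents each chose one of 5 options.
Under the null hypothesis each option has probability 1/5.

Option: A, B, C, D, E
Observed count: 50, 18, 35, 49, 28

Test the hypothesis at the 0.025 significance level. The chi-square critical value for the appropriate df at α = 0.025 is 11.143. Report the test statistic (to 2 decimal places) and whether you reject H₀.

Expected count for each of the 5 categories: 180/5 = 36.
χ² = (50−36)²/36 + (18−36)²/36 + (35−36)²/36 + (49−36)²/36 + (28−36)²/36
   = 5.444 + 9.000 + 0.028 + 4.694 + 1.778
Sum = 20.94
df = 4. Since 20.94 > 11.143, we reject H₀.

20.94; reject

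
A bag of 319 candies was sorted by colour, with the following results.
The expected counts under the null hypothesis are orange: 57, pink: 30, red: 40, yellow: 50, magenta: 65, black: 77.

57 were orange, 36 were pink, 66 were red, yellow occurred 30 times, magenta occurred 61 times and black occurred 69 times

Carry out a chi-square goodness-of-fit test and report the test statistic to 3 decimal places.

χ² = (57−57)²/57 + (36−30)²/30 + (66−40)²/40 + (30−50)²/50 + (61−65)²/65 + (69−77)²/77
   = 0.0000 + 1.2000 + 16.9000 + 8.0000 + 0.2462 + 0.8312
Sum = 27.177

27.177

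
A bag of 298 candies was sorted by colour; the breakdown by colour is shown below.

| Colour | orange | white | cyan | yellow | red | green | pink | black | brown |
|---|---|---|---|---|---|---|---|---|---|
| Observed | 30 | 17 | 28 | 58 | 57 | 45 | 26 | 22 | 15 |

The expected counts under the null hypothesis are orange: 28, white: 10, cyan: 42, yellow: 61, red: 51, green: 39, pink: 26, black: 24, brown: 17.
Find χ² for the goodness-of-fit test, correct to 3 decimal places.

11.888

χ² = (30−28)²/28 + (17−10)²/10 + (28−42)²/42 + (58−61)²/61 + (57−51)²/51 + (45−39)²/39 + (26−26)²/26 + (22−24)²/24 + (15−17)²/17
   = 0.1429 + 4.9000 + 4.6667 + 0.1475 + 0.7059 + 0.9231 + 0.0000 + 0.1667 + 0.2353
Sum = 11.888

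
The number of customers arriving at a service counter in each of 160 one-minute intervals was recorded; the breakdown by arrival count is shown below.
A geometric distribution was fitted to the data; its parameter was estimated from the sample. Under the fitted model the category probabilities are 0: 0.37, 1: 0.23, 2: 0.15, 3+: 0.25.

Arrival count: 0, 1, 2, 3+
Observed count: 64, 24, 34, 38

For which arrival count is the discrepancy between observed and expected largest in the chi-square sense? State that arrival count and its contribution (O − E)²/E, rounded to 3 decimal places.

1, 4.452

Expected counts E_i = n·p_i: 160×0.37 = 59.2, 160×0.23 = 36.8, 160×0.15 = 24, 160×0.25 = 40.
cat         O        E   (O−E)²/E
0          64     59.2     0.3892
1          24     36.8     4.4522
2          34       24     4.1667
3+         38       40     0.1000
The largest term is for 1: 4.452.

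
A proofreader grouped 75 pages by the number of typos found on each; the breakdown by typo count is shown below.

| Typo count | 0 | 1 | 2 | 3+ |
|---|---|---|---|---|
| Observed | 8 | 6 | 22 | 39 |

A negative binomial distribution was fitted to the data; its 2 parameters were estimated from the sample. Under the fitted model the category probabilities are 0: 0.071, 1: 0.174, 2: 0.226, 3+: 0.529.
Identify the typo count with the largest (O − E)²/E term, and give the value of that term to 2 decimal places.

Expected counts E_i = n·p_i: 75×0.071 = 5.325, 75×0.174 = 13.05, 75×0.226 = 16.95, 75×0.529 = 39.675.
χ² = (8−5.325)²/5.325 + (6−13.05)²/13.05 + (22−16.95)²/16.95 + (39−39.675)²/39.675
   = 1.344 + 3.809 + 1.505 + 0.011
The largest term is for 1: 3.81.

1, 3.81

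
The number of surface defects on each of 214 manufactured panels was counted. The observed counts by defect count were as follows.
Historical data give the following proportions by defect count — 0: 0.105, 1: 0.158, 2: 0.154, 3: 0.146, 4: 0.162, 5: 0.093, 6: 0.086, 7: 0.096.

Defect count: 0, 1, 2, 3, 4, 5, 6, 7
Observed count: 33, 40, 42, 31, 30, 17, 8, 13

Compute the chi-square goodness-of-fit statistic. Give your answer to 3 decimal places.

18.254

Expected counts E_i = n·p_i: 214×0.105 = 22.47, 214×0.158 = 33.812, 214×0.154 = 32.956, 214×0.146 = 31.244, 214×0.162 = 34.668, 214×0.093 = 19.902, 214×0.086 = 18.404, 214×0.096 = 20.544.
cat         O        E   (O−E)²/E
0          33    22.47     4.9346
1          40   33.812     1.1325
2          42   32.956     2.4819
3          31   31.244     0.0019
4          30   34.668     0.6285
5          17   19.902     0.4232
6           8   18.404     5.8815
7          13   20.544     2.7702
Sum = 18.254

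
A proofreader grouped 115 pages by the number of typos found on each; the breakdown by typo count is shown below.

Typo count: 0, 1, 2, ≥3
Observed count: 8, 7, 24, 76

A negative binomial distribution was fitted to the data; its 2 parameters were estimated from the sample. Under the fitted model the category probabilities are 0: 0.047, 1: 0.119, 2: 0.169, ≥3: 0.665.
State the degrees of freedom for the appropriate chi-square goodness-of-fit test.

1

There are k = 4 categories and 2 parameters estimated from the data, so df = 4 − 1 − 2 = 1.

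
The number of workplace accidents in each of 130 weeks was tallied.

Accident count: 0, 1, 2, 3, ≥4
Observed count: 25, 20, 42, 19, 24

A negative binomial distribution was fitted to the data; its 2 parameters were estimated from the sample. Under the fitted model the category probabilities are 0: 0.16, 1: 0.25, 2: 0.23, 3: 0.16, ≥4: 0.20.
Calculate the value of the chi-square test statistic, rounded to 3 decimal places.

Expected counts E_i = n·p_i: 130×0.16 = 20.8, 130×0.25 = 32.5, 130×0.23 = 29.9, 130×0.16 = 20.8, 130×0.20 = 26.
0: (25 − 20.8)²/20.8 = 17.64/20.8 = 0.8481
1: (20 − 32.5)²/32.5 = 156.25/32.5 = 4.8077
2: (42 − 29.9)²/29.9 = 146.41/29.9 = 4.8967
3: (19 − 20.8)²/20.8 = 3.24/20.8 = 0.1558
≥4: (24 − 26)²/26 = 4/26 = 0.1538
Sum = 10.862

10.862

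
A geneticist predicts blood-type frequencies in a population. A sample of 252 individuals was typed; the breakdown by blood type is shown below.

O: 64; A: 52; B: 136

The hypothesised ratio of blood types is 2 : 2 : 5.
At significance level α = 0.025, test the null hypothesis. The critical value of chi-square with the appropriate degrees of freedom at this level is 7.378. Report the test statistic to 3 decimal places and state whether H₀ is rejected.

1.543; do not reject

Ratio total = 9. Expected counts: 252×2/9 = 56, 252×2/9 = 56, 252×5/9 = 140.
χ² = (64−56)²/56 + (52−56)²/56 + (136−140)²/140
   = 1.1429 + 0.2857 + 0.1143
Sum = 1.543
df = 2. Since 1.543 < 7.378, we do not reject H₀.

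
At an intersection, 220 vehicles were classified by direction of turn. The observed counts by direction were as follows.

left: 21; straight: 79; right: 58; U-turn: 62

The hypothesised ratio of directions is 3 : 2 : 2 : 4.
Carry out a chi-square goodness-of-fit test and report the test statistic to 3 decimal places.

Ratio total = 11. Expected counts: 220×3/11 = 60, 220×2/11 = 40, 220×2/11 = 40, 220×4/11 = 80.
cat           O        E   (O−E)²/E
left         21       60    25.3500
straight     79       40    38.0250
right        58       40     8.1000
U-turn       62       80     4.0500
Sum = 75.525

75.525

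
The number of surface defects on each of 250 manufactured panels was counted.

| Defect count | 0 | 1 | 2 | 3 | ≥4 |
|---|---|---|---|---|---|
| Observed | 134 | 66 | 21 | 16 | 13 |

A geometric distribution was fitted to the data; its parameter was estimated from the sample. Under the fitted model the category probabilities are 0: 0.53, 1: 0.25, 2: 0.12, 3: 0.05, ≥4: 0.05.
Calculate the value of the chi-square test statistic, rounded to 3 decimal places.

Expected counts E_i = n·p_i: 250×0.53 = 132.5, 250×0.25 = 62.5, 250×0.12 = 30, 250×0.05 = 12.5, 250×0.05 = 12.5.
cat         O        E   (O−E)²/E
0         134    132.5     0.0170
1          66     62.5     0.1960
2          21       30     2.7000
3          16     12.5     0.9800
≥4         13     12.5     0.0200
Sum = 3.913

3.913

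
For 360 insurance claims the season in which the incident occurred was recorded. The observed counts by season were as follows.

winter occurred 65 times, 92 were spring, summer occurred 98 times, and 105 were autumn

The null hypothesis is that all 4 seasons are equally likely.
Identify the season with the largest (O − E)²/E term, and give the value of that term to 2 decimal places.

Under H₀ each category has probability 1/4, so each expected count is 360/4 = 90.
winter: (65 − 90)²/90 = 625/90 = 6.944
spring: (92 − 90)²/90 = 4/90 = 0.044
summer: (98 − 90)²/90 = 64/90 = 0.711
autumn: (105 − 90)²/90 = 225/90 = 2.500
The largest term is for winter: 6.94.

winter, 6.94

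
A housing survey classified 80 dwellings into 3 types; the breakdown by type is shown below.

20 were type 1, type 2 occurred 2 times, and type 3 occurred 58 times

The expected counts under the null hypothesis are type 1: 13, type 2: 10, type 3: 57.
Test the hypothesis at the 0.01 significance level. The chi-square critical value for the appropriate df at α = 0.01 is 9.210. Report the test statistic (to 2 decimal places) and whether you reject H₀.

10.19; reject

cat         O        E   (O−E)²/E
type 1     20       13      3.769
type 2      2       10      6.400
type 3     58       57      0.018
Sum = 10.19
df = 2. Since 10.19 > 9.210, we reject H₀.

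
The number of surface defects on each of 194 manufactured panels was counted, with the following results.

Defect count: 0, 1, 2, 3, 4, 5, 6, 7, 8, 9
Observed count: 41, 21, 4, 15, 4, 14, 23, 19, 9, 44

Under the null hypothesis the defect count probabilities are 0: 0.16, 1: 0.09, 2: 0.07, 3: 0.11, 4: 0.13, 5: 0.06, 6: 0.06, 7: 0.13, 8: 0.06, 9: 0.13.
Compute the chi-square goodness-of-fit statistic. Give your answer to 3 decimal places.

58.092

Expected counts E_i = n·p_i: 194×0.16 = 31.04, 194×0.09 = 17.46, 194×0.07 = 13.58, 194×0.11 = 21.34, 194×0.13 = 25.22, 194×0.06 = 11.64, 194×0.06 = 11.64, 194×0.13 = 25.22, 194×0.06 = 11.64, 194×0.13 = 25.22.
0: (41 − 31.04)²/31.04 = 99.2016/31.04 = 3.1959
1: (21 − 17.46)²/17.46 = 12.5316/17.46 = 0.7177
2: (4 − 13.58)²/13.58 = 91.7764/13.58 = 6.7582
3: (15 − 21.34)²/21.34 = 40.1956/21.34 = 1.8836
4: (4 − 25.22)²/25.22 = 450.2884/25.22 = 17.8544
5: (14 − 11.64)²/11.64 = 5.5696/11.64 = 0.4785
6: (23 − 11.64)²/11.64 = 129.0496/11.64 = 11.0867
7: (19 − 25.22)²/25.22 = 38.6884/25.22 = 1.5340
8: (9 − 11.64)²/11.64 = 6.9696/11.64 = 0.5988
9: (44 − 25.22)²/25.22 = 352.6884/25.22 = 13.9845
Sum = 58.092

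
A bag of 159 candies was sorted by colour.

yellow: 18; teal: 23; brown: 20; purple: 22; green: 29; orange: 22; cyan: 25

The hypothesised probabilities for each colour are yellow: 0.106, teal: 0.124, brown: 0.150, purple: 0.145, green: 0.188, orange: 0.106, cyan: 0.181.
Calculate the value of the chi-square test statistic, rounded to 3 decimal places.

3.389

Expected counts E_i = n·p_i: 159×0.106 = 16.854, 159×0.124 = 19.716, 159×0.150 = 23.85, 159×0.145 = 23.055, 159×0.188 = 29.892, 159×0.106 = 16.854, 159×0.181 = 28.779.
yellow: (18 − 16.854)²/16.854 = 1.313316/16.854 = 0.0779
teal: (23 − 19.716)²/19.716 = 10.784656/19.716 = 0.5470
brown: (20 − 23.85)²/23.85 = 14.8225/23.85 = 0.6215
purple: (22 − 23.055)²/23.055 = 1.113025/23.055 = 0.0483
green: (29 − 29.892)²/29.892 = 0.795664/29.892 = 0.0266
orange: (22 − 16.854)²/16.854 = 26.481316/16.854 = 1.5712
cyan: (25 − 28.779)²/28.779 = 14.280841/28.779 = 0.4962
Sum = 3.389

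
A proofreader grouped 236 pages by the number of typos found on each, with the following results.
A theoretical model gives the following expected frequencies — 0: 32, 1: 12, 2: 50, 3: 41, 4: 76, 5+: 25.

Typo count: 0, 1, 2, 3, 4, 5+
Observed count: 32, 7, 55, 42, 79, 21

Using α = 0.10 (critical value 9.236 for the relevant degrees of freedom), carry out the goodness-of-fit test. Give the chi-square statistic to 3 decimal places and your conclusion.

0: (32 − 32)²/32 = 0/32 = 0.0000
1: (7 − 12)²/12 = 25/12 = 2.0833
2: (55 − 50)²/50 = 25/50 = 0.5000
3: (42 − 41)²/41 = 1/41 = 0.0244
4: (79 − 76)²/76 = 9/76 = 0.1184
5+: (21 − 25)²/25 = 16/25 = 0.6400
Sum = 3.366
df = 5. Since 3.366 < 9.236, we do not reject H₀.

3.366; do not reject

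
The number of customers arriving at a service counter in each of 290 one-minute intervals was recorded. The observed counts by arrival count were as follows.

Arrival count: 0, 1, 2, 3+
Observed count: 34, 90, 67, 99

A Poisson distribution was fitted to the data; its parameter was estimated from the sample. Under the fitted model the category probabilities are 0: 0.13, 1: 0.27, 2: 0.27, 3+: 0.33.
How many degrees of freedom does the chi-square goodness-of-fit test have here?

There are k = 4 categories and 1 parameter estimated from the data, so df = 4 − 1 − 1 = 2.

2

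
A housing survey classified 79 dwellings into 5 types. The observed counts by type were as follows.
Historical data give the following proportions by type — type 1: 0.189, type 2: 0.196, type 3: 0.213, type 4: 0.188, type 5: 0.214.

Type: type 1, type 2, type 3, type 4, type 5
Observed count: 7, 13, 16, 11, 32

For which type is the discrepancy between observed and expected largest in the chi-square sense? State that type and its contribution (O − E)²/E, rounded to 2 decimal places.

Expected counts E_i = n·p_i: 79×0.189 = 14.931, 79×0.196 = 15.484, 79×0.213 = 16.827, 79×0.188 = 14.852, 79×0.214 = 16.906.
cat         O        E   (O−E)²/E
type 1      7   14.931      4.213
type 2     13   15.484      0.398
type 3     16   16.827      0.041
type 4     11   14.852      0.999
type 5     32   16.906     13.476
The largest term is for type 5: 13.48.

type 5, 13.48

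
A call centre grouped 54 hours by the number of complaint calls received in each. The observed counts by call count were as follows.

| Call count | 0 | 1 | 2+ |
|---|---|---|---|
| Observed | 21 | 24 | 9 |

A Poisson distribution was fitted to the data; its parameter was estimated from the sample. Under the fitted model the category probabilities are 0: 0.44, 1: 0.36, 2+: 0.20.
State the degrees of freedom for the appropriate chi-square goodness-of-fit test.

1

There are k = 3 categories and 1 parameter estimated from the data, so df = 3 − 1 − 1 = 1.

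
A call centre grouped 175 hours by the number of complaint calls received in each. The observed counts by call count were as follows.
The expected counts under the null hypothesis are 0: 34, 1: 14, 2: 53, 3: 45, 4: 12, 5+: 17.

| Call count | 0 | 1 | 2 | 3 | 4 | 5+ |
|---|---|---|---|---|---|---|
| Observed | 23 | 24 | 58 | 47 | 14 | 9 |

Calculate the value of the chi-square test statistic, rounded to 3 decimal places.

χ² = (23−34)²/34 + (24−14)²/14 + (58−53)²/53 + (47−45)²/45 + (14−12)²/12 + (9−17)²/17
   = 3.5588 + 7.1429 + 0.4717 + 0.0889 + 0.3333 + 3.7647
Sum = 15.360

15.360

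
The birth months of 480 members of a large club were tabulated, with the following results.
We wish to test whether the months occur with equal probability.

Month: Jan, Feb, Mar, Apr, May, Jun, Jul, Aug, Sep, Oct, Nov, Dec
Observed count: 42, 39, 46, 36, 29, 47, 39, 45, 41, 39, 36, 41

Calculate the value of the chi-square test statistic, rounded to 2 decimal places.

Under H₀ each category has probability 1/12, so each expected count is 480/12 = 40.
χ² = (42−40)²/40 + (39−40)²/40 + (46−40)²/40 + (36−40)²/40 + (29−40)²/40 + (47−40)²/40 + (39−40)²/40 + (45−40)²/40 + (41−40)²/40 + (39−40)²/40 + (36−40)²/40 + (41−40)²/40
   = 0.100 + 0.025 + 0.900 + 0.400 + 3.025 + 1.225 + 0.025 + 0.625 + 0.025 + 0.025 + 0.400 + 0.025
Sum = 6.80

6.80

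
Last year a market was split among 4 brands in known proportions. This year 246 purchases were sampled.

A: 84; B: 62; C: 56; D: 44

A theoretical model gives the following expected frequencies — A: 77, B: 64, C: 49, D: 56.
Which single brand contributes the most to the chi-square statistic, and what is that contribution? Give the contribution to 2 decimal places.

A: (84 − 77)²/77 = 49/77 = 0.636
B: (62 − 64)²/64 = 4/64 = 0.063
C: (56 − 49)²/49 = 49/49 = 1.000
D: (44 − 56)²/56 = 144/56 = 2.571
The largest term is for D: 2.57.

D, 2.57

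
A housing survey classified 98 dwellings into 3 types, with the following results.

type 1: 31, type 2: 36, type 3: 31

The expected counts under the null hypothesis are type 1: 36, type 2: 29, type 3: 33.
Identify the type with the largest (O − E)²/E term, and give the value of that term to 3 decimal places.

type 2, 1.690

cat         O        E   (O−E)²/E
type 1     31       36     0.6944
type 2     36       29     1.6897
type 3     31       33     0.1212
The largest term is for type 2: 1.690.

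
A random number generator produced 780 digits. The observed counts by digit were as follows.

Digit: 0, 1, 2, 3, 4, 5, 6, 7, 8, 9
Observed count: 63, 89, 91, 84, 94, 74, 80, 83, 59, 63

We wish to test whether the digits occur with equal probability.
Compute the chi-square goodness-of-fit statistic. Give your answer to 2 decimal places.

Expected count for each of the 10 categories: 780/10 = 78.
cat         O        E   (O−E)²/E
0          63       78      2.885
1          89       78      1.551
2          91       78      2.167
3          84       78      0.462
4          94       78      3.282
5          74       78      0.205
6          80       78      0.051
7          83       78      0.321
8          59       78      4.628
9          63       78      2.885
Sum = 18.44

18.44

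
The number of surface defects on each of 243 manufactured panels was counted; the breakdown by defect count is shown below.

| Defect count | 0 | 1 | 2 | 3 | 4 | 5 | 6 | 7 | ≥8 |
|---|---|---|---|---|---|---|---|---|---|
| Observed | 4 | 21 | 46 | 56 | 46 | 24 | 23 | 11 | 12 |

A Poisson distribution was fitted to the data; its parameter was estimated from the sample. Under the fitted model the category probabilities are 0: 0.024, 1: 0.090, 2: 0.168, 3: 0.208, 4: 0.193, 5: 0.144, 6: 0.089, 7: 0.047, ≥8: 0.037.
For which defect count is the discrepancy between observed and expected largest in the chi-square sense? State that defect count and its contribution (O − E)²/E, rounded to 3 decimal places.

Expected counts E_i = n·p_i: 243×0.024 = 5.832, 243×0.090 = 21.87, 243×0.168 = 40.824, 243×0.208 = 50.544, 243×0.193 = 46.899, 243×0.144 = 34.992, 243×0.089 = 21.627, 243×0.047 = 11.421, 243×0.037 = 8.991.
0: (4 − 5.832)²/5.832 = 3.356224/5.832 = 0.5755
1: (21 − 21.87)²/21.87 = 0.7569/21.87 = 0.0346
2: (46 − 40.824)²/40.824 = 26.790976/40.824 = 0.6563
3: (56 − 50.544)²/50.544 = 29.767936/50.544 = 0.5890
4: (46 − 46.899)²/46.899 = 0.808201/46.899 = 0.0172
5: (24 − 34.992)²/34.992 = 120.824064/34.992 = 3.4529
6: (23 − 21.627)²/21.627 = 1.885129/21.627 = 0.0872
7: (11 − 11.421)²/11.421 = 0.177241/11.421 = 0.0155
≥8: (12 − 8.991)²/8.991 = 9.054081/8.991 = 1.0070
The largest term is for 5: 3.453.

5, 3.453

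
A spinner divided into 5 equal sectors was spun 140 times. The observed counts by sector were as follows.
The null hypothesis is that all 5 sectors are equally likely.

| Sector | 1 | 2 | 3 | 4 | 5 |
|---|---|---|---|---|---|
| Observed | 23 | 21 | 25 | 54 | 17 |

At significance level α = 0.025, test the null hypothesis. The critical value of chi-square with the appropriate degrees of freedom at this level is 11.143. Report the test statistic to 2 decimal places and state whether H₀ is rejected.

31.43; reject

Expected count for each of the 5 categories: 140/5 = 28.
χ² = (23−28)²/28 + (21−28)²/28 + (25−28)²/28 + (54−28)²/28 + (17−28)²/28
   = 0.893 + 1.750 + 0.321 + 24.143 + 4.321
Sum = 31.43
df = 4. Since 31.43 > 11.143, we reject H₀.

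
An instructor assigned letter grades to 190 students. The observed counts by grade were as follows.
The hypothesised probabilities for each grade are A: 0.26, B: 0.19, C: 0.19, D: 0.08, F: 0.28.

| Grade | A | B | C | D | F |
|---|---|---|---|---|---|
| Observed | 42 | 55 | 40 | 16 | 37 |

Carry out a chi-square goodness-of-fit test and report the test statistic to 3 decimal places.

Expected counts E_i = n·p_i: 190×0.26 = 49.4, 190×0.19 = 36.1, 190×0.19 = 36.1, 190×0.08 = 15.2, 190×0.28 = 53.2.
A: (42 − 49.4)²/49.4 = 54.76/49.4 = 1.1085
B: (55 − 36.1)²/36.1 = 357.21/36.1 = 9.8950
C: (40 − 36.1)²/36.1 = 15.21/36.1 = 0.4213
D: (16 − 15.2)²/15.2 = 0.64/15.2 = 0.0421
F: (37 − 53.2)²/53.2 = 262.44/53.2 = 4.9331
Sum = 16.400

16.400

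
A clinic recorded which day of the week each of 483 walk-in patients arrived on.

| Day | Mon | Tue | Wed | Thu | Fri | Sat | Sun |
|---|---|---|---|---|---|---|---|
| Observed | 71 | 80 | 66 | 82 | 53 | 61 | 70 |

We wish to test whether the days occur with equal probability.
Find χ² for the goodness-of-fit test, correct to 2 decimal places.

9.04

Expected count for each of the 7 categories: 483/7 = 69.
cat         O        E   (O−E)²/E
Mon        71       69      0.058
Tue        80       69      1.754
Wed        66       69      0.130
Thu        82       69      2.449
Fri        53       69      3.710
Sat        61       69      0.928
Sun        70       69      0.014
Sum = 9.04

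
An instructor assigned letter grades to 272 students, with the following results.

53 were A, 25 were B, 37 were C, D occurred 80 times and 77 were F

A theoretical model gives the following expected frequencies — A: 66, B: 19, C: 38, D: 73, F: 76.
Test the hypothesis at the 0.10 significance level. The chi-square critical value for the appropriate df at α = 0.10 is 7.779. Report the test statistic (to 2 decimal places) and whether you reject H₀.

χ² = (53−66)²/66 + (25−19)²/19 + (37−38)²/38 + (80−73)²/73 + (77−76)²/76
   = 2.561 + 1.895 + 0.026 + 0.671 + 0.013
Sum = 5.17
df = 4. Since 5.17 < 7.779, we do not reject H₀.

5.17; do not reject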